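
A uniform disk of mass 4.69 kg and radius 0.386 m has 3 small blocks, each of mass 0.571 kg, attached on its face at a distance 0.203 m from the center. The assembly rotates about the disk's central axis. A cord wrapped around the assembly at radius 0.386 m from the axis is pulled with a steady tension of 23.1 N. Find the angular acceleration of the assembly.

I_disk = ½MR² = ½(4.69)(0.386)² = 0.3494 kg·m².
I_blocks = 3·m·r² = 3(0.571)(0.203)² = 0.07059 kg·m².
Total I = 0.4200 kg·m².
τ = F r = (23.1)(0.386) = 8.917 N·m.
α = τ/I = 8.917/0.4200 = 21.23 rad/s².

α ≈ 21.2 rad/s²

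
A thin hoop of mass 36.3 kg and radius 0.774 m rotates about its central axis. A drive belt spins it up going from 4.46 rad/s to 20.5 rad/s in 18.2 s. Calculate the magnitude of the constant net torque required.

I = MR² = (36.3)(0.774)² = 21.75 kg·m².
α = Δω/Δt = (20.5 − 4.46)/18.2 = 0.8813 rad/s².
τ = Iα = (21.75)(0.8813) = 19.17 N·m.

τ ≈ 19.2 N·m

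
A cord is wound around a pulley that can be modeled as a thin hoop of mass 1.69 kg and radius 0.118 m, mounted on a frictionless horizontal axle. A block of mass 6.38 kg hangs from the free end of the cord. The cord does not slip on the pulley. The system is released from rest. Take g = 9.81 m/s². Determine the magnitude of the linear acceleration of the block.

I = MR² = (1.69)(0.118)² = 0.02353 kg·m².
Block: mg − T = ma. Pulley: TR = Iα. No-slip: a = αR, so T = (I/R²)a = 1.690·a.
Then mg = (m + 1.690)a, so a = (6.38)(9.81)/(6.38 + 1.690) = 7.756 m/s².

a ≈ 7.76 m/s²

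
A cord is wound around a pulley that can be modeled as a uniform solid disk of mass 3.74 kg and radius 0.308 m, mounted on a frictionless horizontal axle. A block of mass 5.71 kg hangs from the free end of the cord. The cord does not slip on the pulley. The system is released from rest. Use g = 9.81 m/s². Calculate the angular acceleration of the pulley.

I = ½MR² = (1/2)(3.74)(0.308)² = 0.1774 kg·m².
Block: mg − T = ma. Pulley: TR = Iα. No-slip: a = αR, so T = (I/R²)a = 1.870·a.
Then mg = (m + 1.870)a, so a = (5.71)(9.81)/(5.71 + 1.870) = 7.390 m/s².
α = a/R = 7.390/0.308 = 23.99 rad/s².

α ≈ 24.0 rad/s²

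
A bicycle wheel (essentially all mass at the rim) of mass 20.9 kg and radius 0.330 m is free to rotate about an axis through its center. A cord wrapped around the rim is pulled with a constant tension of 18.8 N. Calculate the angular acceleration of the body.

α ≈ 2.73 rad/s²

I = MR² = (20.9)(0.330)² = 2.276 kg·m².
τ = F R = (18.8)(0.330) = 6.204 N·m.
Newton's second law for rotation, τ = Iα, gives α = τ/I = 6.204/2.276 = 2.726 rad/s².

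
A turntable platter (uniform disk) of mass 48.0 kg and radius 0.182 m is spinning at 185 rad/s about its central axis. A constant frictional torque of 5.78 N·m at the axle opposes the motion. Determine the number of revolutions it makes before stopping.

≈ 375 revolutions

I = ½MR² = (1/2)(48.0)(0.182)² = 0.7950 kg·m².
The net torque has magnitude 5.78 N·m, opposing ω.
|α| = τ/I = 5.780/0.7950 = 7.271 rad/s² (deceleration).
ω² = ω₀² − 2|α|θ with ω = 0 ⇒ θ = ω₀²/(2|α|) = 2354 rad = 374.6 rev.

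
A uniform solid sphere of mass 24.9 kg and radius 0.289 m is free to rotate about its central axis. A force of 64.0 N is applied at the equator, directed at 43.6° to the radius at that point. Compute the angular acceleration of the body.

I = (2/5)MR² = (2/5)(24.9)(0.289)² = 0.8319 kg·m².
Only the tangential component produces torque: τ = F R sinθ = (64.0)(0.289) sin 43.6° = 12.76 N·m.
From τ = Iα: α = 12.76/0.8319 = 15.33 rad/s².

α ≈ 15.3 rad/s²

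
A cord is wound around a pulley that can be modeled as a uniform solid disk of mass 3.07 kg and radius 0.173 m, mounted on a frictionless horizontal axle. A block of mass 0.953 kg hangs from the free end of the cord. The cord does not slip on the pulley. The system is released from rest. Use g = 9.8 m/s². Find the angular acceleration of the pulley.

α ≈ 21.7 rad/s²

I = ½MR² = (1/2)(3.07)(0.173)² = 0.04594 kg·m².
Block: mg − T = ma. Pulley: TR = Iα. No-slip: a = αR, so T = (I/R²)a = 1.535·a.
Then mg = (m + 1.535)a, so a = (0.953)(9.8)/(0.953 + 1.535) = 3.754 m/s².
α = a/R = 3.754/0.173 = 21.70 rad/s².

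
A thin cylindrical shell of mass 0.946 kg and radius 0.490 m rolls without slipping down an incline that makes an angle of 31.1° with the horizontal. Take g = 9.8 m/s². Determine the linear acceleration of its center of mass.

Translation along the incline: Mg sinθ − f = Ma.
Rotation about the center: fR = Iα with I = MR². No-slip gives a = αR, so f = (I/R²)a = M a.
Substituting: Mg sinθ = (1 + 1.000)Ma, so a = g sinθ/(1 + 1.000) = (9.8) sin 31.1° / 2.000 = 2.531 m/s².

a ≈ 2.53 m/s²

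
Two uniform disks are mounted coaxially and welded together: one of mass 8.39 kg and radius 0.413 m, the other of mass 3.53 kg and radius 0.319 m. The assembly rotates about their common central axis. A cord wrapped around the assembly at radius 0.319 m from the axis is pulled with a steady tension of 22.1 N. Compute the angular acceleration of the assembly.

α ≈ 7.88 rad/s²

I = ½M₁R₁² + ½M₂R₂² = ½(8.39)(0.413)² + ½(3.53)(0.319)² = 0.8951 kg·m².
τ = F r = (22.1)(0.319) = 7.050 N·m.
α = τ/I = 7.050/0.8951 = 7.876 rad/s².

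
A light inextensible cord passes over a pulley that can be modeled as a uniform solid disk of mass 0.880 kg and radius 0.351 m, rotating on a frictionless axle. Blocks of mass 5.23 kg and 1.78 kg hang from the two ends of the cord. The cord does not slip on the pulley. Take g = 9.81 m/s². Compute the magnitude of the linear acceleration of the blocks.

I = ½MR² = (1/2)(0.880)(0.351)² = 0.05421 kg·m².
Heavier block: m₁g − T₁ = m₁a. Lighter block: T₂ − m₂g = m₂a.
Pulley: (T₁ − T₂)R = Iα = I(a/R), so T₁ − T₂ = (I/R²)a = (1/2)M_p a = 0.4400·a.
Adding the three: (m₁ − m₂)g = (m₁ + m₂ + 0.4400)a, so a = (5.23 − 1.78)(9.81)/(5.23 + 1.78 + 0.4400) = 4.543 m/s².

a ≈ 4.54 m/s²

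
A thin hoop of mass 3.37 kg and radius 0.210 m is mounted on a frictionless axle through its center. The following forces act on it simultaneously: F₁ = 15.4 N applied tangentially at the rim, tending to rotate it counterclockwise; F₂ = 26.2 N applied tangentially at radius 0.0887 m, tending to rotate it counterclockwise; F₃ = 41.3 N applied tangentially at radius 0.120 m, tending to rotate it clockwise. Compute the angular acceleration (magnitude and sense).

α ≈ 4.05 rad/s², counterclockwise

I = MR² = (3.37)(0.210)² = 0.1486 kg·m².
Taking counterclockwise as positive: τ₁ = +(15.4)(0.210) = +3.234 N·m; τ₂ = +(26.2)(0.0887) = +2.324 N·m; τ₃ = −(41.3)(0.120) = −4.956 N·m.
Net torque τ = 0.6019 N·m.
α = τ/I = 0.6019/0.1486 = 4.050 rad/s².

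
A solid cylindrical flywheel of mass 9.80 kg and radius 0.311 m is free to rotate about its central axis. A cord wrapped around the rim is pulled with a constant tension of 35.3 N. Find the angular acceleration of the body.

α ≈ 23.2 rad/s²

I = ½MR² = (1/2)(9.80)(0.311)² = 0.4739 kg·m².
τ = F R = (35.3)(0.311) = 10.98 N·m.
Newton's second law for rotation, τ = Iα, gives α = τ/I = 10.98/0.4739 = 23.16 rad/s².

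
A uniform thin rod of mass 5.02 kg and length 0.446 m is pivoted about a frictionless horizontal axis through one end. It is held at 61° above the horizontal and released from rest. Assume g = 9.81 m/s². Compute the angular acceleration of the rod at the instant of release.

α ≈ 16.0 rad/s²

About the pivot, I = (1/3)ML² = (1/3)(5.02)(0.446)² = 0.3329 kg·m².
The weight acts at the center, a distance L/2 = 0.2230 m from the pivot; τ = Mg(L/2) cos 61° = 5.324 N·m.
α = τ/I = 5.324/0.3329 = 16.00 rad/s².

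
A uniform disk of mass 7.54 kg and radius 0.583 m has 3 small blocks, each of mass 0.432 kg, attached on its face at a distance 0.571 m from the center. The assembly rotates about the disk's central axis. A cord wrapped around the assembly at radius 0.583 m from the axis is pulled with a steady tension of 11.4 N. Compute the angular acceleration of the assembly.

α ≈ 3.90 rad/s²

I_disk = ½MR² = ½(7.54)(0.583)² = 1.281 kg·m².
I_blocks = 3·m·r² = 3(0.432)(0.571)² = 0.4225 kg·m².
Total I = 1.704 kg·m².
τ = F r = (11.4)(0.583) = 6.646 N·m.
α = τ/I = 6.646/1.704 = 3.901 rad/s².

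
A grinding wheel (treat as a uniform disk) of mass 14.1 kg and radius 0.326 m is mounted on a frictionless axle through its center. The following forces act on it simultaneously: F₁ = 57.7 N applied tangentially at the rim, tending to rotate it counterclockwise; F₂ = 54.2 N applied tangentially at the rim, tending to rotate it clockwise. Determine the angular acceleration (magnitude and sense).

I = ½MR² = (1/2)(14.1)(0.326)² = 0.7492 kg·m².
Taking counterclockwise as positive: τ₁ = +(57.7)(0.326) = +18.81 N·m; τ₂ = −(54.2)(0.326) = −17.67 N·m.
Net torque τ = 1.141 N·m.
α = τ/I = 1.141/0.7492 = 1.523 rad/s².

α ≈ 1.52 rad/s², counterclockwise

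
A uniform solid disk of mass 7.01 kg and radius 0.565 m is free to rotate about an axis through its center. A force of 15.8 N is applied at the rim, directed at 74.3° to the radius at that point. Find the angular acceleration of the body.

α ≈ 7.68 rad/s²

I = ½MR² = (1/2)(7.01)(0.565)² = 1.119 kg·m².
Only the tangential component produces torque: τ = F R sinθ = (15.8)(0.565) sin 74.3° = 8.594 N·m.
From τ = Iα: α = 8.594/1.119 = 7.681 rad/s².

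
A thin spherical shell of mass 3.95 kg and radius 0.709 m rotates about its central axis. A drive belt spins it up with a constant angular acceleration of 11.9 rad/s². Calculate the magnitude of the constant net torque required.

I = (2/3)MR² = (2/3)(3.95)(0.709)² = 1.324 kg·m².
τ = Iα = (1.324)(11.90) = 15.75 N·m.

τ ≈ 15.8 N·m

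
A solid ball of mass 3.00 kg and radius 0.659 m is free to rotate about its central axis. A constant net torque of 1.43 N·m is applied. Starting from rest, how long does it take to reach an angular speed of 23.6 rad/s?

t ≈ 8.60 s

I = (2/5)MR² = (2/5)(3.00)(0.659)² = 0.5211 kg·m².
α = τ/I = 1.43/0.5211 = 2.744 rad/s².
ω = αt ⇒ t = ω/α = 23.6/2.744 = 8.601 s.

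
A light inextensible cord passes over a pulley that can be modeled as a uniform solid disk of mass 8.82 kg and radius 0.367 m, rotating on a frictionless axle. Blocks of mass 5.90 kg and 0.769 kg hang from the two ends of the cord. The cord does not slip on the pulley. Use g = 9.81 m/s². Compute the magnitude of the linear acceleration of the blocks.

a ≈ 4.54 m/s²

I = ½MR² = (1/2)(8.82)(0.367)² = 0.5940 kg·m².
Heavier block: m₁g − T₁ = m₁a. Lighter block: T₂ − m₂g = m₂a.
Pulley: (T₁ − T₂)R = Iα = I(a/R), so T₁ − T₂ = (I/R²)a = (1/2)M_p a = 4.410·a.
Adding the three: (m₁ − m₂)g = (m₁ + m₂ + 4.410)a, so a = (5.90 − 0.769)(9.81)/(5.90 + 0.769 + 4.410) = 4.543 m/s².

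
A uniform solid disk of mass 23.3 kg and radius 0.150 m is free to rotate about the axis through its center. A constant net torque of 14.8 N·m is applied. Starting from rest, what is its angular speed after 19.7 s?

I = ½MR² = (1/2)(23.3)(0.150)² = 0.2621 kg·m².
α = τ/I = 14.8/0.2621 = 56.46 rad/s².
ω = ω₀ + αt = 0 + (56.46)(19.7) = 1112 rad/s.

ω ≈ 1110 rad/s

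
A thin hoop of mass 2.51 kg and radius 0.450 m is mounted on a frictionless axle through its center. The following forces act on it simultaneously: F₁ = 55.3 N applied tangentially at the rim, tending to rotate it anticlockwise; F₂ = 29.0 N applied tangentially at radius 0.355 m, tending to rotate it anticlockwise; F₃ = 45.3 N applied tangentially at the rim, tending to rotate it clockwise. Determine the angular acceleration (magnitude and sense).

α ≈ 29.1 rad/s², anticlockwise

I = MR² = (2.51)(0.450)² = 0.5083 kg·m².
Taking anticlockwise as positive: τ₁ = +(55.3)(0.450) = +24.88 N·m; τ₂ = +(29.0)(0.355) = +10.29 N·m; τ₃ = −(45.3)(0.450) = −20.38 N·m.
Net torque τ = 14.79 N·m.
α = τ/I = 14.79/0.5083 = 29.11 rad/s².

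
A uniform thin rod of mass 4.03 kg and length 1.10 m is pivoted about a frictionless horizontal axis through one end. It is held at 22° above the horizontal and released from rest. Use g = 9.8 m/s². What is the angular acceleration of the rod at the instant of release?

About the pivot, I = (1/3)ML² = (1/3)(4.03)(1.10)² = 1.625 kg·m².
The weight acts at the center, a distance L/2 = 0.5500 m from the pivot; τ = Mg(L/2) cos 22° = 20.14 N·m.
α = τ/I = 20.14/1.625 = 12.39 rad/s².

α ≈ 12.4 rad/s²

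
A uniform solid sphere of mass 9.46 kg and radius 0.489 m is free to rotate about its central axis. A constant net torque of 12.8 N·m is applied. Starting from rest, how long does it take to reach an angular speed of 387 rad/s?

t ≈ 27.4 s

I = (2/5)MR² = (2/5)(9.46)(0.489)² = 0.9048 kg·m².
α = τ/I = 12.8/0.9048 = 14.15 rad/s².
ω = αt ⇒ t = ω/α = 387/14.15 = 27.36 s.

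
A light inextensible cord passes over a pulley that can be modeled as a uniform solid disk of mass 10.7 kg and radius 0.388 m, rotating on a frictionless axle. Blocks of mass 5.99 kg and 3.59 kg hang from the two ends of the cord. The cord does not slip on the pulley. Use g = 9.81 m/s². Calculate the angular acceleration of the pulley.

α ≈ 4.06 rad/s²

I = ½MR² = (1/2)(10.7)(0.388)² = 0.8054 kg·m².
Heavier block: m₁g − T₁ = m₁a. Lighter block: T₂ − m₂g = m₂a.
Pulley: (T₁ − T₂)R = Iα = I(a/R), so T₁ − T₂ = (I/R²)a = (1/2)M_p a = 5.350·a.
Adding the three: (m₁ − m₂)g = (m₁ + m₂ + 5.350)a, so a = (5.99 − 3.59)(9.81)/(5.99 + 3.59 + 5.350) = 1.577 m/s².
α = a/R = 1.577/0.388 = 4.064 rad/s².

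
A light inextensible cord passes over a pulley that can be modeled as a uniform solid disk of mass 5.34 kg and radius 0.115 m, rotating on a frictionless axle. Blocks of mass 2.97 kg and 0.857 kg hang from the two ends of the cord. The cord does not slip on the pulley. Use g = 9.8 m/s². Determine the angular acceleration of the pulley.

I = ½MR² = (1/2)(5.34)(0.115)² = 0.03531 kg·m².
Heavier block: m₁g − T₁ = m₁a. Lighter block: T₂ − m₂g = m₂a.
Pulley: (T₁ − T₂)R = Iα = I(a/R), so T₁ − T₂ = (I/R²)a = (1/2)M_p a = 2.670·a.
Adding the three: (m₁ − m₂)g = (m₁ + m₂ + 2.670)a, so a = (2.97 − 0.857)(9.8)/(2.97 + 0.857 + 2.670) = 3.187 m/s².
α = a/R = 3.187/0.115 = 27.71 rad/s².

α ≈ 27.7 rad/s²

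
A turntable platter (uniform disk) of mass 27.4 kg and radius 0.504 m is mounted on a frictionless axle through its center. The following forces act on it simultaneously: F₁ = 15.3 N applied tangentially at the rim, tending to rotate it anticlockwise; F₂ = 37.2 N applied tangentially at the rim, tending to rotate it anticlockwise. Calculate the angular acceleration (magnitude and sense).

α ≈ 7.60 rad/s², anticlockwise

I = ½MR² = (1/2)(27.4)(0.504)² = 3.480 kg·m².
Taking anticlockwise as positive: τ₁ = +(15.3)(0.504) = +7.711 N·m; τ₂ = +(37.2)(0.504) = +18.75 N·m.
Net torque τ = 26.46 N·m.
α = τ/I = 26.46/3.480 = 7.603 rad/s².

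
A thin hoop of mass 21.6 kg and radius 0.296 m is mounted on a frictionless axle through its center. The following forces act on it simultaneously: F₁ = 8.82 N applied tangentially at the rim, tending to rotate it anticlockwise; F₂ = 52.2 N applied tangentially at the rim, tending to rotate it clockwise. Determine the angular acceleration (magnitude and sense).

α ≈ 6.78 rad/s², clockwise

I = MR² = (21.6)(0.296)² = 1.893 kg·m².
Taking anticlockwise as positive: τ₁ = +(8.82)(0.296) = +2.611 N·m; τ₂ = −(52.2)(0.296) = −15.45 N·m.
Net torque τ = -12.84 N·m.
α = τ/I = -12.84/1.893 = -6.785 rad/s².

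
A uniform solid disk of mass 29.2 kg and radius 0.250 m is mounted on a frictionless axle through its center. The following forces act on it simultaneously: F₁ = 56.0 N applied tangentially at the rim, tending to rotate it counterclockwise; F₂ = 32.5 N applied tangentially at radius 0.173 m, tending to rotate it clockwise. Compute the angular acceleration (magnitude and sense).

I = ½MR² = (1/2)(29.2)(0.250)² = 0.9125 kg·m².
Taking counterclockwise as positive: τ₁ = +(56.0)(0.250) = +14.00 N·m; τ₂ = −(32.5)(0.173) = −5.622 N·m.
Net torque τ = 8.378 N·m.
α = τ/I = 8.378/0.9125 = 9.181 rad/s².

α ≈ 9.18 rad/s², counterclockwise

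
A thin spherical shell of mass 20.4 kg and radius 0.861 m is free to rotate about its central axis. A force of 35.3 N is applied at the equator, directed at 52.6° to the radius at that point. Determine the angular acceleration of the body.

α ≈ 2.39 rad/s²

I = (2/3)MR² = (2/3)(20.4)(0.861)² = 10.08 kg·m².
Only the tangential component produces torque: τ = F R sinθ = (35.3)(0.861) sin 52.6° = 24.14 N·m.
Newton's second law for rotation, τ = Iα, gives α = τ/I = 24.14/10.08 = 2.395 rad/s².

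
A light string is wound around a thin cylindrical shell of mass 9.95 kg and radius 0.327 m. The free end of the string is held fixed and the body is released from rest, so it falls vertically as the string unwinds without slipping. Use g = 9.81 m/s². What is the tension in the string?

Translation: Mg − T = Ma. Rotation about the center: TR = Iα with I = MR².
With a = αR: T = (I/R²)a = M a, so Mg = (1 + 1.000)Ma.
a = g/(1 + 1.000) = 9.81/2.000 = 4.905 m/s².
T = 1.000·M·a = (1.000)(9.95)(4.905) = 48.80 N.

T ≈ 48.8 N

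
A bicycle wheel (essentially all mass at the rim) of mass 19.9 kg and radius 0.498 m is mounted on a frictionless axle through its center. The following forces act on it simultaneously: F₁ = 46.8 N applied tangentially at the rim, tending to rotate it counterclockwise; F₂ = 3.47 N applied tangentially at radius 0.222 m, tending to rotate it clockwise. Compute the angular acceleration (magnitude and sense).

I = MR² = (19.9)(0.498)² = 4.935 kg·m².
Taking counterclockwise as positive: τ₁ = +(46.8)(0.498) = +23.31 N·m; τ₂ = −(3.47)(0.222) = −0.7703 N·m.
Net torque τ = 22.54 N·m.
α = τ/I = 22.54/4.935 = 4.566 rad/s².

α ≈ 4.57 rad/s², counterclockwise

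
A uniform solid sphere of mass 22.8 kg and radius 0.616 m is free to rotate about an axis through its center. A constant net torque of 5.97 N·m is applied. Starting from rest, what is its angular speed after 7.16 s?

I = (2/5)MR² = (2/5)(22.8)(0.616)² = 3.461 kg·m².
α = τ/I = 5.97/3.461 = 1.725 rad/s².
ω = ω₀ + αt = 0 + (1.725)(7.16) = 12.35 rad/s.

ω ≈ 12.4 rad/s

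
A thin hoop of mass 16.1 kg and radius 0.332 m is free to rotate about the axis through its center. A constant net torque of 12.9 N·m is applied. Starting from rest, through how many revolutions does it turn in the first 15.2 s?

I = MR² = (16.1)(0.332)² = 1.775 kg·m².
α = τ/I = 12.9/1.775 = 7.269 rad/s².
θ = ½αt² = ½(7.269)(15.2)² = 839.7 rad.
Revolutions = θ/(2π) = 133.6.

≈ 134 revolutions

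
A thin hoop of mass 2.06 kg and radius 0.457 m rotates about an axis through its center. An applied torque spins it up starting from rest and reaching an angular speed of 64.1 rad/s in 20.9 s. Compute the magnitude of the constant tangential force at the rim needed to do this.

F ≈ 2.89 N

I = MR² = (2.06)(0.457)² = 0.4302 kg·m².
α = Δω/Δt = (64.1 − 0)/20.9 = 3.067 rad/s².
The required torque is τ = Iα = (0.4302)(3.067) = 1.320 N·m.
A tangential force at the rim gives τ = FR, so F = τ/R = 1.320/0.457 = 2.887 N.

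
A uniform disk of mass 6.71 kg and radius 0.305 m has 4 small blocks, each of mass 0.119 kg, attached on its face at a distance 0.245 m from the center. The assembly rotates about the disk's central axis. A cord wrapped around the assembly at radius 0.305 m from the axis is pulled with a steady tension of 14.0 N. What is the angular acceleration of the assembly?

I_disk = ½MR² = ½(6.71)(0.305)² = 0.3121 kg·m².
I_blocks = 4·m·r² = 4(0.119)(0.245)² = 0.02857 kg·m².
Total I = 0.3407 kg·m².
τ = F r = (14.0)(0.305) = 4.270 N·m.
α = τ/I = 4.270/0.3407 = 12.53 rad/s².

α ≈ 12.5 rad/s²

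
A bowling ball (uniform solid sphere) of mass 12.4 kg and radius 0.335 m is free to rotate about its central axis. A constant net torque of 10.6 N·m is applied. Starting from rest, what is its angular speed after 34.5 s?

I = (2/5)MR² = (2/5)(12.4)(0.335)² = 0.5566 kg·m².
α = τ/I = 10.6/0.5566 = 19.04 rad/s².
ω = ω₀ + αt = 0 + (19.04)(34.5) = 657.0 rad/s.

ω ≈ 657 rad/s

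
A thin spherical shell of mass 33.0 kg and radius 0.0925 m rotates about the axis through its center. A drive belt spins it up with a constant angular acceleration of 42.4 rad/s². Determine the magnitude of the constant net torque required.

I = (2/3)MR² = (2/3)(33.0)(0.0925)² = 0.1882 kg·m².
τ = Iα = (0.1882)(42.40) = 7.981 N·m.

τ ≈ 7.98 N·m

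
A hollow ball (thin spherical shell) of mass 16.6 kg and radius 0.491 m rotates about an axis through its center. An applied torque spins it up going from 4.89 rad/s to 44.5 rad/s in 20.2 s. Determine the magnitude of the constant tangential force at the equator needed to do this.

F ≈ 10.7 N

I = (2/3)MR² = (2/3)(16.6)(0.491)² = 2.668 kg·m².
α = Δω/Δt = (44.5 − 4.89)/20.2 = 1.961 rad/s².
The required torque is τ = Iα = (2.668)(1.961) = 5.232 N·m.
A tangential force at the equator gives τ = FR, so F = τ/R = 5.232/0.491 = 10.65 N.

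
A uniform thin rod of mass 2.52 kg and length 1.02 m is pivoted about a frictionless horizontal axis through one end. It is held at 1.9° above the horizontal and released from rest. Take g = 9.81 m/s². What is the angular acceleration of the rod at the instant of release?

α ≈ 14.4 rad/s²

About the pivot, I = (1/3)ML² = (1/3)(2.52)(1.02)² = 0.8739 kg·m².
The weight acts at the center, a distance L/2 = 0.5100 m from the pivot; τ = Mg(L/2) cos 1.9° = 12.60 N·m.
α = τ/I = 12.60/0.8739 = 14.42 rad/s².
(Equivalently α = (3g/(2L)) cos 1.9° = 14.42 rad/s².)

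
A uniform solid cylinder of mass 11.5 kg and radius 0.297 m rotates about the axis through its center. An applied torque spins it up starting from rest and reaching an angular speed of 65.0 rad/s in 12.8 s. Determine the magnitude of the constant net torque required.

I = ½MR² = (1/2)(11.5)(0.297)² = 0.5072 kg·m².
α = Δω/Δt = (65.0 − 0)/12.8 = 5.078 rad/s².
τ = Iα = (0.5072)(5.078) = 2.576 N·m.

τ ≈ 2.58 N·m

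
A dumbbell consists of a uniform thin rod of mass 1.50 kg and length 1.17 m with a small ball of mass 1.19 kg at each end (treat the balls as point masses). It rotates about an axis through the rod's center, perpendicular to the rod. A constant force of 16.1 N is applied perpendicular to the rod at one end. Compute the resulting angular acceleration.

I_rod = (1/12)ML² = (1/12)(1.50)(1.17)² = 0.1711 kg·m².
I_balls = 2·m·(L/2)² = 2(1.19)(0.5850)² = 0.8145 kg·m².
Total I = 0.9856 kg·m².
τ = F·(L/2) = (16.1)(0.585) = 9.418 N·m.
α = τ/I = 9.418/0.9856 = 9.556 rad/s².

α ≈ 9.56 rad/s²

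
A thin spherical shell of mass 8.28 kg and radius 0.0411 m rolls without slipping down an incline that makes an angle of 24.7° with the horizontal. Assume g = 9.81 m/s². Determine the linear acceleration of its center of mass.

a ≈ 2.46 m/s²

Translation along the incline: Mg sinθ − f = Ma.
Rotation about the center: fR = Iα with I = (2/3)MR². No-slip gives a = αR, so f = (I/R²)a = (2/3)M a.
Substituting: Mg sinθ = (1 + 0.6667)Ma, so a = g sinθ/(1 + 0.6667) = (9.81) sin 24.7° / 1.667 = 2.460 m/s².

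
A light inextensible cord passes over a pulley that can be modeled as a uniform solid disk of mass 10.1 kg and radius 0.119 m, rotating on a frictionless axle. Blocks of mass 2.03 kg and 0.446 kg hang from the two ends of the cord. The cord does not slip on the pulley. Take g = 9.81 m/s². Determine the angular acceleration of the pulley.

I = ½MR² = (1/2)(10.1)(0.119)² = 0.07151 kg·m².
Heavier block: m₁g − T₁ = m₁a. Lighter block: T₂ − m₂g = m₂a.
Pulley: (T₁ − T₂)R = Iα = I(a/R), so T₁ − T₂ = (I/R²)a = (1/2)M_p a = 5.050·a.
Adding the three: (m₁ − m₂)g = (m₁ + m₂ + 5.050)a, so a = (2.03 − 0.446)(9.81)/(2.03 + 0.446 + 5.050) = 2.065 m/s².
α = a/R = 2.065/0.119 = 17.35 rad/s².

α ≈ 17.4 rad/s²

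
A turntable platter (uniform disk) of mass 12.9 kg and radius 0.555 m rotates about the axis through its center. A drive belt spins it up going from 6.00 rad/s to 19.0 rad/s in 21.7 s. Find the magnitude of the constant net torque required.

τ ≈ 1.19 N·m

I = ½MR² = (1/2)(12.9)(0.555)² = 1.987 kg·m².
α = Δω/Δt = (19.0 − 6.00)/21.7 = 0.5991 rad/s².
τ = Iα = (1.987)(0.5991) = 1.190 N·m.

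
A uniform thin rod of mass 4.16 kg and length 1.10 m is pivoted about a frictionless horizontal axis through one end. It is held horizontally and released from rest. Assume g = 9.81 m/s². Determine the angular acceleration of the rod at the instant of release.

α ≈ 13.4 rad/s²

About the pivot, I = (1/3)ML² = (1/3)(4.16)(1.10)² = 1.678 kg·m².
The weight acts at the center, a distance L/2 = 0.5500 m from the pivot; τ = Mg(L/2) = 22.45 N·m.
α = τ/I = 22.45/1.678 = 13.38 rad/s².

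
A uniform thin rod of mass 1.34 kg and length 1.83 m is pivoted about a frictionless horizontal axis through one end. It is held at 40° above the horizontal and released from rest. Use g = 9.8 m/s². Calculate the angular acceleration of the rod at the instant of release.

α ≈ 6.15 rad/s²

About the pivot, I = (1/3)ML² = (1/3)(1.34)(1.83)² = 1.496 kg·m².
The weight acts at the center, a distance L/2 = 0.9150 m from the pivot; τ = Mg(L/2) cos 40° = 9.205 N·m.
α = τ/I = 9.205/1.496 = 6.153 rad/s².
(Equivalently α = (3g/(2L)) cos 40° = 6.153 rad/s².)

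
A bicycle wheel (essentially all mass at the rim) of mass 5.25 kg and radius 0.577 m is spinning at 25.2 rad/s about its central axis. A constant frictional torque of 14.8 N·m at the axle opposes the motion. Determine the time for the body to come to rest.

t ≈ 2.98 s

I = MR² = (5.25)(0.577)² = 1.748 kg·m².
The net torque has magnitude 14.8 N·m, opposing ω.
|α| = τ/I = 14.80/1.748 = 8.467 rad/s² (deceleration).
0 = ω₀ − |α|t ⇒ t = ω₀/|α| = 25.2/8.467 = 2.976 s.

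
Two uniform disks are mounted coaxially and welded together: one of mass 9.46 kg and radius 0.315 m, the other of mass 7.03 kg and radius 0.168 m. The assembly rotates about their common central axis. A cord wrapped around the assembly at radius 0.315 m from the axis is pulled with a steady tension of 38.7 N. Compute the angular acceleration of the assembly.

I = ½M₁R₁² + ½M₂R₂² = ½(9.46)(0.315)² + ½(7.03)(0.168)² = 0.5685 kg·m².
τ = F r = (38.7)(0.315) = 12.19 N·m.
α = τ/I = 12.19/0.5685 = 21.44 rad/s².

α ≈ 21.4 rad/s²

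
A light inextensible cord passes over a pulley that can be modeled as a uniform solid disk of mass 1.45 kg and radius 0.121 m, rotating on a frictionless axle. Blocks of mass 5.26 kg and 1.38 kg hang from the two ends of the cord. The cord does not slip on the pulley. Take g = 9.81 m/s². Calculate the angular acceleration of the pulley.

I = ½MR² = (1/2)(1.45)(0.121)² = 0.01061 kg·m².
Heavier block: m₁g − T₁ = m₁a. Lighter block: T₂ − m₂g = m₂a.
Pulley: (T₁ − T₂)R = Iα = I(a/R), so T₁ − T₂ = (I/R²)a = (1/2)M_p a = 0.7250·a.
Adding the three: (m₁ − m₂)g = (m₁ + m₂ + 0.7250)a, so a = (5.26 − 1.38)(9.81)/(5.26 + 1.38 + 0.7250) = 5.168 m/s².
α = a/R = 5.168/0.121 = 42.71 rad/s².

α ≈ 42.7 rad/s²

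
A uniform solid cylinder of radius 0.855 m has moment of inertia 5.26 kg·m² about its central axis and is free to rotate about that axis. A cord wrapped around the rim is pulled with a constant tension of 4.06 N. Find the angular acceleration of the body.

α ≈ 0.660 rad/s²

τ = F R = (4.06)(0.855) = 3.471 N·m.
From τ = Iα: α = 3.471/5.260 = 0.6599 rad/s².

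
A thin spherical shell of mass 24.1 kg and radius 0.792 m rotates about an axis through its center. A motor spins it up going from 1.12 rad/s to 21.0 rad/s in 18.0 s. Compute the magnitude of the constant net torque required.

I = (2/3)MR² = (2/3)(24.1)(0.792)² = 10.08 kg·m².
α = Δω/Δt = (21.0 − 1.12)/18.0 = 1.104 rad/s².
τ = Iα = (10.08)(1.104) = 11.13 N·m.

τ ≈ 11.1 N·m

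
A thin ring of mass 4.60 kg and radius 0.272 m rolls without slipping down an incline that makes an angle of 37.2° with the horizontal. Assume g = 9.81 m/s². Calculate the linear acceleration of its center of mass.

Translation along the incline: Mg sinθ − f = Ma.
Rotation about the center: fR = Iα with I = MR². No-slip gives a = αR, so f = (I/R²)a = M a.
Substituting: Mg sinθ = (1 + 1.000)Ma, so a = g sinθ/(1 + 1.000) = (9.81) sin 37.2° / 2.000 = 2.966 m/s².

a ≈ 2.97 m/s²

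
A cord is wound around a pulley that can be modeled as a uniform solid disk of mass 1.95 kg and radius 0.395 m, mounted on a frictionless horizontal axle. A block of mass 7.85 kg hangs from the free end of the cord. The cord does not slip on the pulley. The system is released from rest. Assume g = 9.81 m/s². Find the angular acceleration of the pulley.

I = ½MR² = (1/2)(1.95)(0.395)² = 0.1521 kg·m².
Block: mg − T = ma. Pulley: TR = Iα. No-slip: a = αR, so T = (I/R²)a = 0.9750·a.
Then mg = (m + 0.9750)a, so a = (7.85)(9.81)/(7.85 + 0.9750) = 8.726 m/s².
α = a/R = 8.726/0.395 = 22.09 rad/s².

α ≈ 22.1 rad/s²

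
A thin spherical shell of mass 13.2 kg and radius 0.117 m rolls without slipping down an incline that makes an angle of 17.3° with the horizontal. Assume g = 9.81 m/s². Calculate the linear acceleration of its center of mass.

a ≈ 1.75 m/s²

Translation along the incline: Mg sinθ − f = Ma.
Rotation about the center: fR = Iα with I = (2/3)MR². No-slip gives a = αR, so f = (I/R²)a = (2/3)M a.
Substituting: Mg sinθ = (1 + 0.6667)Ma, so a = g sinθ/(1 + 0.6667) = (9.81) sin 17.3° / 1.667 = 1.750 m/s².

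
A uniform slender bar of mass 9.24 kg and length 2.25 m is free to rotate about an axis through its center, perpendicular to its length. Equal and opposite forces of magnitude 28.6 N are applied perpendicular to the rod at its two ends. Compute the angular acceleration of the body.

I = (1/12)ML² = (1/12)(9.24)(2.25)² = 3.898 kg·m².
The couple gives τ = F·(L/2) + F·(L/2) = F L = (28.6)(2.25) = 64.35 N·m.
Newton's second law for rotation, τ = Iα, gives α = τ/I = 64.35/3.898 = 16.51 rad/s².

α ≈ 16.5 rad/s²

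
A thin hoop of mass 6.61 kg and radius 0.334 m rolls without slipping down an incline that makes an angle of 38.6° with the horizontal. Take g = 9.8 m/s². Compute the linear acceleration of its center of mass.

Translation along the incline: Mg sinθ − f = Ma.
Rotation about the center: fR = Iα with I = MR². No-slip gives a = αR, so f = (I/R²)a = M a.
Substituting: Mg sinθ = (1 + 1.000)Ma, so a = g sinθ/(1 + 1.000) = (9.8) sin 38.6° / 2.000 = 3.057 m/s².

a ≈ 3.06 m/s²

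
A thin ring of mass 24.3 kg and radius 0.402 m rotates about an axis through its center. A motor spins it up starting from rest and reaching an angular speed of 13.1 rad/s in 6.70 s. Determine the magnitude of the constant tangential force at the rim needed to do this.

F ≈ 19.1 N

I = MR² = (24.3)(0.402)² = 3.927 kg·m².
α = Δω/Δt = (13.1 − 0)/6.70 = 1.955 rad/s².
The required torque is τ = Iα = (3.927)(1.955) = 7.678 N·m.
A tangential force at the rim gives τ = FR, so F = τ/R = 7.678/0.402 = 19.10 N.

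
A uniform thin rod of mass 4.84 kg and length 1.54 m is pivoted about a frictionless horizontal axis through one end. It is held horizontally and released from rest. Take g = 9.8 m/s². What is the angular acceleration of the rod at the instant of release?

α ≈ 9.55 rad/s²

About the pivot, I = (1/3)ML² = (1/3)(4.84)(1.54)² = 3.826 kg·m².
The weight acts at the center, a distance L/2 = 0.7700 m from the pivot; τ = Mg(L/2) = 36.52 N·m.
α = τ/I = 36.52/3.826 = 9.545 rad/s².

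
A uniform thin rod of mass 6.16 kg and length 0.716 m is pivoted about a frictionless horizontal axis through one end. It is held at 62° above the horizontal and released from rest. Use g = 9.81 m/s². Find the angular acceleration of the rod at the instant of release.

About the pivot, I = (1/3)ML² = (1/3)(6.16)(0.716)² = 1.053 kg·m².
The weight acts at the center, a distance L/2 = 0.3580 m from the pivot; τ = Mg(L/2) cos 62° = 10.16 N·m.
α = τ/I = 10.16/1.053 = 9.648 rad/s².

α ≈ 9.65 rad/s²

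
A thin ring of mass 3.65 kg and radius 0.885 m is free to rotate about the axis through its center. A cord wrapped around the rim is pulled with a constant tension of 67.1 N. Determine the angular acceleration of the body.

α ≈ 20.8 rad/s²

I = MR² = (3.65)(0.885)² = 2.859 kg·m².
τ = F R = (67.1)(0.885) = 59.38 N·m.
From τ = Iα: α = 59.38/2.859 = 20.77 rad/s².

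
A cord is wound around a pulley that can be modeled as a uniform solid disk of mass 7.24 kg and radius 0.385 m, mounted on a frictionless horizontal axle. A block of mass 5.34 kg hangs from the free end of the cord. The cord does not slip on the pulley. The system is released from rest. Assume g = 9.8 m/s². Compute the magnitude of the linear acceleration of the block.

I = ½MR² = (1/2)(7.24)(0.385)² = 0.5366 kg·m².
Block: mg − T = ma. Pulley: TR = Iα. No-slip: a = αR, so T = (I/R²)a = 3.620·a.
Then mg = (m + 3.620)a, so a = (5.34)(9.8)/(5.34 + 3.620) = 5.841 m/s².

a ≈ 5.84 m/s²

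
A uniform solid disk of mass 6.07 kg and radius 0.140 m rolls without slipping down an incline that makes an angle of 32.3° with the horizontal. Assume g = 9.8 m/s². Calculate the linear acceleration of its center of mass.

a ≈ 3.49 m/s²

Translation along the incline: Mg sinθ − f = Ma.
Rotation about the center: fR = Iα with I = ½MR². No-slip gives a = αR, so f = (I/R²)a = (1/2)M a.
Substituting: Mg sinθ = (1 + 0.5000)Ma, so a = g sinθ/(1 + 0.5000) = (9.8) sin 32.3° / 1.500 = 3.491 m/s².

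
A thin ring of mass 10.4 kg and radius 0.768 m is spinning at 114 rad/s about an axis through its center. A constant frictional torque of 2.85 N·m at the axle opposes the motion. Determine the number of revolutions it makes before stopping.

I = MR² = (10.4)(0.768)² = 6.134 kg·m².
The net torque has magnitude 2.85 N·m, opposing ω.
|α| = τ/I = 2.850/6.134 = 0.4646 rad/s² (deceleration).
ω² = ω₀² − 2|α|θ with ω = 0 ⇒ θ = ω₀²/(2|α|) = 13990 rad = 2226 rev.

≈ 2230 revolutions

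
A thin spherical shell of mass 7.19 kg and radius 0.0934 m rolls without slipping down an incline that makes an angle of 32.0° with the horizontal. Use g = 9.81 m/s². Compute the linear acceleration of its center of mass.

a ≈ 3.12 m/s²

Translation along the incline: Mg sinθ − f = Ma.
Rotation about the center: fR = Iα with I = (2/3)MR². No-slip gives a = αR, so f = (I/R²)a = (2/3)M a.
Substituting: Mg sinθ = (1 + 0.6667)Ma, so a = g sinθ/(1 + 0.6667) = (9.81) sin 32.0° / 1.667 = 3.119 m/s².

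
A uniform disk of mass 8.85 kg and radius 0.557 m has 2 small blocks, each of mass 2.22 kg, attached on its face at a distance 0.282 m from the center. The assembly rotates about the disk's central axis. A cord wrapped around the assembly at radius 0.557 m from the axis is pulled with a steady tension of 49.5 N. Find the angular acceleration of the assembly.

I_disk = ½MR² = ½(8.85)(0.557)² = 1.373 kg·m².
I_blocks = 2·m·r² = 2(2.22)(0.282)² = 0.3531 kg·m².
Total I = 1.726 kg·m².
τ = F r = (49.5)(0.557) = 27.57 N·m.
α = τ/I = 27.57/1.726 = 15.97 rad/s².

α ≈ 16.0 rad/s²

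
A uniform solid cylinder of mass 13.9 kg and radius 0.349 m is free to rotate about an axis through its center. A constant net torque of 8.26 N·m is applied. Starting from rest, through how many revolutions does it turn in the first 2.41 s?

I = ½MR² = (1/2)(13.9)(0.349)² = 0.8465 kg·m².
α = τ/I = 8.26/0.8465 = 9.758 rad/s².
θ = ½αt² = ½(9.758)(2.41)² = 28.34 rad.
Revolutions = θ/(2π) = 4.510.

≈ 4.51 revolutions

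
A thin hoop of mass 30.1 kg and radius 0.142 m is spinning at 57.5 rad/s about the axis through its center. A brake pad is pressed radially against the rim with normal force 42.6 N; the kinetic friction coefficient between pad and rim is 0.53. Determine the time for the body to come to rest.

I = MR² = (30.1)(0.142)² = 0.6069 kg·m².
Friction force f = μN = (0.53)(42.6) = 22.58 N at the rim; torque magnitude τ = fR = 3.206 N·m, opposing ω.
|α| = τ/I = 3.206/0.6069 = 5.282 rad/s² (deceleration).
0 = ω₀ − |α|t ⇒ t = ω₀/|α| = 57.5/5.282 = 10.89 s.

t ≈ 10.9 s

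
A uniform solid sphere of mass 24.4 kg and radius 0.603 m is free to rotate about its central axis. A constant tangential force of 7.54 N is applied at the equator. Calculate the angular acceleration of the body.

α ≈ 1.28 rad/s²

I = (2/5)MR² = (2/5)(24.4)(0.603)² = 3.549 kg·m².
τ = F R = (7.54)(0.603) = 4.547 N·m.
From τ = Iα: α = 4.547/3.549 = 1.281 rad/s².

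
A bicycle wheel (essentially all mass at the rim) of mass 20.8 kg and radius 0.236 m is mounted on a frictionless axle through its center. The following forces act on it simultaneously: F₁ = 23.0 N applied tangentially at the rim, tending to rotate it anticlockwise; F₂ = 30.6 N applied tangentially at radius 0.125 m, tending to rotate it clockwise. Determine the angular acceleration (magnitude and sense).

α ≈ 1.38 rad/s², anticlockwise

I = MR² = (20.8)(0.236)² = 1.158 kg·m².
Taking anticlockwise as positive: τ₁ = +(23.0)(0.236) = +5.428 N·m; τ₂ = −(30.6)(0.125) = −3.825 N·m.
Net torque τ = 1.603 N·m.
α = τ/I = 1.603/1.158 = 1.384 rad/s².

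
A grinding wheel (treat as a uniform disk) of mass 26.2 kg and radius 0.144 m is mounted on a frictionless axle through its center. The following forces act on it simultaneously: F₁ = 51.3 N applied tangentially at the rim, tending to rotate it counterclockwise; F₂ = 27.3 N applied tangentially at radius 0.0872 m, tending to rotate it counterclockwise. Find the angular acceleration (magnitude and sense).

I = ½MR² = (1/2)(26.2)(0.144)² = 0.2716 kg·m².
Taking counterclockwise as positive: τ₁ = +(51.3)(0.144) = +7.387 N·m; τ₂ = +(27.3)(0.0872) = +2.381 N·m.
Net torque τ = 9.768 N·m.
α = τ/I = 9.768/0.2716 = 35.96 rad/s².

α ≈ 36.0 rad/s², counterclockwise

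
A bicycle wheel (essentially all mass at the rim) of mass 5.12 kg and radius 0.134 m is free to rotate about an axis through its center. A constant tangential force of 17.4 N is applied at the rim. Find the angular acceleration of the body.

α ≈ 25.4 rad/s²

I = MR² = (5.12)(0.134)² = 0.09193 kg·m².
τ = F R = (17.4)(0.134) = 2.332 N·m.
Newton's second law for rotation, τ = Iα, gives α = τ/I = 2.332/0.09193 = 25.36 rad/s².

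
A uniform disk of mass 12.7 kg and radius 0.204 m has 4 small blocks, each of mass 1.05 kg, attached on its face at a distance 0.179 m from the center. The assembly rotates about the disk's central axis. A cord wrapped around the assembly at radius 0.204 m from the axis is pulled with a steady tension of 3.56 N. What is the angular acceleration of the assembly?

α ≈ 1.82 rad/s²

I_disk = ½MR² = ½(12.7)(0.204)² = 0.2643 kg·m².
I_blocks = 4·m·r² = 4(1.05)(0.179)² = 0.1346 kg·m².
Total I = 0.3988 kg·m².
τ = F r = (3.56)(0.204) = 0.7262 N·m.
α = τ/I = 0.7262/0.3988 = 1.821 rad/s².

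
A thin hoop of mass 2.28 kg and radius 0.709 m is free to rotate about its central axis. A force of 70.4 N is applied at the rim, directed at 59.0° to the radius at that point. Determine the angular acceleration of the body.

I = MR² = (2.28)(0.709)² = 1.146 kg·m².
Only the tangential component produces torque: τ = F R sinθ = (70.4)(0.709) sin 59.0° = 42.78 N·m.
Newton's second law for rotation, τ = Iα, gives α = τ/I = 42.78/1.146 = 37.33 rad/s².

α ≈ 37.3 rad/s²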